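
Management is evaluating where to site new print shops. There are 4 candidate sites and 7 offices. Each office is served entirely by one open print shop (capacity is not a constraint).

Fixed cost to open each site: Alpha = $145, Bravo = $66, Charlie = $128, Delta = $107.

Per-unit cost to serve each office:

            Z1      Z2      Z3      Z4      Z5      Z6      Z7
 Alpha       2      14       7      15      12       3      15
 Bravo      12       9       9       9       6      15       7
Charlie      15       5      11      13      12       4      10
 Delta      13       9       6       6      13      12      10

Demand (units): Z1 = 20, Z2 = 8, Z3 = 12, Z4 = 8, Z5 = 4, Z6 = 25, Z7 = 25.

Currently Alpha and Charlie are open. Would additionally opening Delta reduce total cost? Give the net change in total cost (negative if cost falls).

Current service cost with {Alpha, Charlie}: 641.
Adding Delta: each office re-picks its cheapest; new service cost 573, saving 68.
Extra fixed cost: 107. Net change = 107 − 68 = 39.
(Totals: 914 → 953.)

No — net change +39 (cost rises by 39).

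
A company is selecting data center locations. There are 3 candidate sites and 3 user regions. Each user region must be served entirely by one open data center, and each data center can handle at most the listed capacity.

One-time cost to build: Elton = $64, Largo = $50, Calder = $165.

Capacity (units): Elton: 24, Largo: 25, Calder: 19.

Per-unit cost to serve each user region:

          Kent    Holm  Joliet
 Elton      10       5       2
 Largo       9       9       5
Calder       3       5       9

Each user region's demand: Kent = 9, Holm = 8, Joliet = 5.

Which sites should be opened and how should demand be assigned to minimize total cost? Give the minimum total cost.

Open {Elton}: Kent→Elton 10·9=90, Holm→Elton 5·8=40, Joliet→Elton 2·5=10.
Loads: Elton carries 22/24. Service 140; fixed 64; total 204.
Next best feasible plan costs 228.

Minimum total cost: 204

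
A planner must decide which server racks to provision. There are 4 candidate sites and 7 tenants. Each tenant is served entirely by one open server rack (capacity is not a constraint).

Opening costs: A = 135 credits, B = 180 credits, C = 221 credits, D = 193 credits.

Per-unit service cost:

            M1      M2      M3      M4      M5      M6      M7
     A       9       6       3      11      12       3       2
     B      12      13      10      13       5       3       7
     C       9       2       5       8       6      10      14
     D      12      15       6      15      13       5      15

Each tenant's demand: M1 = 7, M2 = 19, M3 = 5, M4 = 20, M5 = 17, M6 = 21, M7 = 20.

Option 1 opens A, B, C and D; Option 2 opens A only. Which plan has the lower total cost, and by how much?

Option 2 is cheaper by 339.

Option 1: {A, B, C, D}: M1→A 9·7=63, M2→C 2·19=38, M3→A 3·5=15, M4→C 8·20=160, M5→B 5·17=85, M6→A 3·21=63, M7→A 2·20=40. Service 464; fixed 729; total 1193.
Option 2: {A}: M1→A 9·7=63, M2→A 6·19=114, M3→A 3·5=15, M4→A 11·20=220, M5→A 12·17=204, M6→A 3·21=63, M7→A 2·20=40. Service 719; fixed 135; total 854.
Difference: |1193 − 854| = 339.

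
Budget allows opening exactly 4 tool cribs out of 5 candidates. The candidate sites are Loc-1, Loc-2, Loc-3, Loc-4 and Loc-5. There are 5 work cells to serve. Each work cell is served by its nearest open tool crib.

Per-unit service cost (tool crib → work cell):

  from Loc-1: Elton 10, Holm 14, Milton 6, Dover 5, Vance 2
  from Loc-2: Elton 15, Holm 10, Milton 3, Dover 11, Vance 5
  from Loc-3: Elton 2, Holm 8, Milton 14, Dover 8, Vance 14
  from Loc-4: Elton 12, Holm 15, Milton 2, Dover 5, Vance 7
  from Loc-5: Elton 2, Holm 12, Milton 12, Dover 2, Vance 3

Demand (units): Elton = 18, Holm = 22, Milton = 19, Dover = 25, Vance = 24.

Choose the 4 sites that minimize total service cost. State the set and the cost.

Choose Loc-1, Loc-3, Loc-4 and Loc-5; total service cost 348.

With exactly 4 open, each work cell uses its cheapest among the chosen.
{Loc-1, Loc-3, Loc-4, Loc-5}: Elton→Loc-3 2·18=36, Holm→Loc-3 8·22=176, Milton→Loc-4 2·19=38, Dover→Loc-5 2·25=50, Vance→Loc-1 2·24=48. Service cost 348.
{Loc-1, Loc-2, Loc-3, Loc-5}: service cost 367
{Loc-2, Loc-3, Loc-4, Loc-5}: service cost 372
Among all 5 size-4 choices, {Loc-1, Loc-3, Loc-4, Loc-5} is lowest.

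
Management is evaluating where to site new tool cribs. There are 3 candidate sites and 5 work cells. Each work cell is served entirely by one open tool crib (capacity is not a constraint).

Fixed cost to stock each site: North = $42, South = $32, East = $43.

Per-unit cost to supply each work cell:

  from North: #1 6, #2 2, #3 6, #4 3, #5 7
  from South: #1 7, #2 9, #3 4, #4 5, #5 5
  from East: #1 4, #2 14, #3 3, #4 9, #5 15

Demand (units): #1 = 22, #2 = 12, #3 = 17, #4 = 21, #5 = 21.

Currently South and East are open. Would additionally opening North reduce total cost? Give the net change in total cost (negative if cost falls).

Yes — net change −84 (cost falls by 84).

Current service cost with {South, East}: 457.
Adding North: each work cell re-picks its cheapest; new service cost 331, saving 126.
Extra fixed cost: 42. Net change = 42 − 126 = -84.
(Totals: 532 → 448.)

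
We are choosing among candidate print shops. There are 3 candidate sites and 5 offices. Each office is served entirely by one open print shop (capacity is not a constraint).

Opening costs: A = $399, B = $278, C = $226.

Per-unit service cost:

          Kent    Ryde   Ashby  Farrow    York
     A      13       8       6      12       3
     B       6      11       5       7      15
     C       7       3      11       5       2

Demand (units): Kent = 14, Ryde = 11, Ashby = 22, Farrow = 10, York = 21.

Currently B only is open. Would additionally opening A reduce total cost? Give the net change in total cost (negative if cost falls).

Current service cost with {B}: 700.
Adding A: each office re-picks its cheapest; new service cost 415, saving 285.
Extra fixed cost: 399. Net change = 399 − 285 = 114.
(Totals: 978 → 1092.)

No — net change +114 (cost rises by 114).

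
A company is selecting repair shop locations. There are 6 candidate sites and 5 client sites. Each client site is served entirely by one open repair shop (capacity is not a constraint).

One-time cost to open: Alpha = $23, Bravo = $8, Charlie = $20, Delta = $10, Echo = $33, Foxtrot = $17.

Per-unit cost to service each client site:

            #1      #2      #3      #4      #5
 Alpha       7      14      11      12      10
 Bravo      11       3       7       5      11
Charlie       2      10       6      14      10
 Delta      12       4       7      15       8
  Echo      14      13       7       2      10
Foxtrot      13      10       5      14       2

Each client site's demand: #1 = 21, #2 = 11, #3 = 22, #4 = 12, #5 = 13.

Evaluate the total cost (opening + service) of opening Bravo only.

Each client site is assigned to its cheapest site among the open ones.
{Bravo}: #1→Bravo 11·21=231, #2→Bravo 3·11=33, #3→Bravo 7·22=154, #4→Bravo 5·12=60, #5→Bravo 11·13=143. Service 621; fixed 8; total 629.

Total cost: 629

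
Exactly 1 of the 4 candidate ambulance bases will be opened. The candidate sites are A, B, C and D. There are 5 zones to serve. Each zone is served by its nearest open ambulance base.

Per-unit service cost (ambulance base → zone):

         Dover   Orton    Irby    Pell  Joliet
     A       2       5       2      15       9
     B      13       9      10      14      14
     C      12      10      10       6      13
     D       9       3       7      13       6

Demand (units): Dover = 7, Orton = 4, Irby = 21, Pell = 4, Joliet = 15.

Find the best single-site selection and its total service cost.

Choose A only; total service cost 271.

With exactly 1 open, each zone uses its cheapest among the chosen.
{A}: Dover→A 2·7=14, Orton→A 5·4=20, Irby→A 2·21=42, Pell→A 15·4=60, Joliet→A 9·15=135. Service cost 271.
{D}: service cost 364
{C}: service cost 553
Among all 4 size-1 choices, {A} is lowest.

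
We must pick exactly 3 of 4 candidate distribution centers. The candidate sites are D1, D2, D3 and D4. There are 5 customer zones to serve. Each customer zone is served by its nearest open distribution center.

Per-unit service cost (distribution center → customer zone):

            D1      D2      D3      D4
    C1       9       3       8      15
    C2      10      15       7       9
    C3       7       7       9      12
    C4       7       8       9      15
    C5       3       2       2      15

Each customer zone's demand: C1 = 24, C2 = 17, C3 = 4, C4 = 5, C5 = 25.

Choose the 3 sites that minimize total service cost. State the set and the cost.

Choose D1, D2 and D3; total service cost 304.

With exactly 3 open, each customer zone uses its cheapest among the chosen.
{D1, D2, D3}: C1→D2 3·24=72, C2→D3 7·17=119, C3→D1 7·4=28, C4→D1 7·5=35, C5→D2 2·25=50. Service cost 304.
{D2, D3, D4}: service cost 309
{D1, D2, D4}: service cost 338
Among all 4 size-3 choices, {D1, D2, D3} is lowest.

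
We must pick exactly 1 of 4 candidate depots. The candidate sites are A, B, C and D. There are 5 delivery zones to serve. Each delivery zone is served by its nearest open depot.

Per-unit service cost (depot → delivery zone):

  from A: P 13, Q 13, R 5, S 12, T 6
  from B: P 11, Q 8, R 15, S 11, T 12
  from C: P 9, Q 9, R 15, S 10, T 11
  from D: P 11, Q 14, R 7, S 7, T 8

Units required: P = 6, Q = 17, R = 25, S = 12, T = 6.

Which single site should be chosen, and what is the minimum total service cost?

Choose A only; total service cost 604.

With exactly 1 open, each delivery zone uses its cheapest among the chosen.
{A}: P→A 13·6=78, Q→A 13·17=221, R→A 5·25=125, S→A 12·12=144, T→A 6·6=36. Service cost 604.
{D}: service cost 611
{C}: service cost 768
Among all 4 size-1 choices, {A} is lowest.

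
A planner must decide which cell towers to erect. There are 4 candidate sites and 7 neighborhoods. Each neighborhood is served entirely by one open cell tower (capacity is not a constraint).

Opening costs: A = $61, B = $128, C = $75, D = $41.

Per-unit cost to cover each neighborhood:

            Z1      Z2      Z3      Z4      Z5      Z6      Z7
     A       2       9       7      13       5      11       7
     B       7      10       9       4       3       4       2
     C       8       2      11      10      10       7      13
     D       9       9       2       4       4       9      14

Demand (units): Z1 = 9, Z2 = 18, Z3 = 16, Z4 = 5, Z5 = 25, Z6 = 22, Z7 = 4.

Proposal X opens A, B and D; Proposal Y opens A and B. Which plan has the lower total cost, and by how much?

Proposal X: {A, B, D}: Z1→A 2·9=18, Z2→A 9·18=162, Z3→D 2·16=32, Z4→B 4·5=20, Z5→B 3·25=75, Z6→B 4·22=88, Z7→B 2·4=8. Service 403; fixed 230; total 633.
Proposal Y: {A, B}: Z1→A 2·9=18, Z2→A 9·18=162, Z3→A 7·16=112, Z4→B 4·5=20, Z5→B 3·25=75, Z6→B 4·22=88, Z7→B 2·4=8. Service 483; fixed 189; total 672.
Difference: |633 − 672| = 39.

Proposal X is cheaper by 39.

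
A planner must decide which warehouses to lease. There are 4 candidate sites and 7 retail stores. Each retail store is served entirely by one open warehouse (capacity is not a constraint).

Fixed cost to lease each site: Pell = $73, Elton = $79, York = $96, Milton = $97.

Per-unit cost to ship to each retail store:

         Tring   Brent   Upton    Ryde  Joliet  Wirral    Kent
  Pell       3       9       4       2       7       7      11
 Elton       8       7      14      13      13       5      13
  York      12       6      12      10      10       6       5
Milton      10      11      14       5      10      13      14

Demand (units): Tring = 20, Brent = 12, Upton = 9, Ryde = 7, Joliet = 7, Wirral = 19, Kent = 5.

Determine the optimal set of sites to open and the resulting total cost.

For any fixed open set, each retail store goes to its cheapest open site; total = fixed + service.
{Pell}: Tring→Pell 3·20=60, Brent→Pell 9·12=108, Upton→Pell 4·9=36, Ryde→Pell 2·7=14, Joliet→Pell 7·7=49, Wirral→Pell 7·19=133, Kent→Pell 11·5=55. Service 455; fixed 73; total 528.
{Pell, York}: service 370 + fixed 169 = 539
{Pell, Elton}: Tring→Pell 3·20=60, Brent→Elton 7·12=84, Upton→Pell 4·9=36, Ryde→Pell 2·7=14, Joliet→Pell 7·7=49, Wirral→Elton 5·19=95, Kent→Pell 11·5=55. Service 393; fixed 152; total 545.
{Pell, Elton, York, Milton}: service 351 + fixed 345 = 696
(All 15 nonempty subsets were checked; Pell only is lowest.)

Open Pell only; minimum total cost 528.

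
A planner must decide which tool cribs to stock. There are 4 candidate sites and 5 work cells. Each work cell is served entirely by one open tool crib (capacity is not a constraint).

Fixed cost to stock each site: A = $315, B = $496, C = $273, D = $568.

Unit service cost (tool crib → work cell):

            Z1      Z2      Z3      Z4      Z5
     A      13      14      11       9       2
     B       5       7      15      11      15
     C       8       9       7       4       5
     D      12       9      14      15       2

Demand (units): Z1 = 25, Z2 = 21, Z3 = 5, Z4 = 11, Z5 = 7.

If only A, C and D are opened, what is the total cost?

Each work cell is assigned to its cheapest site among the open ones.
{A, C, D}: Z1→C 8·25=200, Z2→C 9·21=189, Z3→C 7·5=35, Z4→C 4·11=44, Z5→A 2·7=14. Service 482; fixed 1156; total 1638.

Total cost: 1638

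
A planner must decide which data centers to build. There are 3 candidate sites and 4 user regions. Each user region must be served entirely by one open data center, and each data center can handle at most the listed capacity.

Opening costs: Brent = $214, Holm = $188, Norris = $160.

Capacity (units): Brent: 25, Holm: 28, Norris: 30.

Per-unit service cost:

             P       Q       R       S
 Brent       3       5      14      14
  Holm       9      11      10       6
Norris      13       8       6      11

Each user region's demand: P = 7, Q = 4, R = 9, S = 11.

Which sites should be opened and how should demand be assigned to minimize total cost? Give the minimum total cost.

Open {Holm, Norris}: P→Holm 9·7=63, Q→Norris 8·4=32, R→Norris 6·9=54, S→Holm 6·11=66.
Loads: Holm carries 18/28, Norris carries 13/30. Service 215; fixed 348; total 563.
Next best feasible plan costs 575.

Minimum total cost: 563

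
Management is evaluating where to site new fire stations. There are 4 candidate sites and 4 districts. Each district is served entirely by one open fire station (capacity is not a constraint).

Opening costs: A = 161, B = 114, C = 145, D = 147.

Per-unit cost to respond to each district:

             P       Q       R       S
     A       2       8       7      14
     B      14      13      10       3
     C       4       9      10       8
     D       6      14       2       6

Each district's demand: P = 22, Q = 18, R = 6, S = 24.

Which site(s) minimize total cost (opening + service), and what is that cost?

Open A and B; minimum total cost 577.

For any fixed open set, each district goes to its cheapest open site; total = fixed + service.
{A, B}: P→A 2·22=44, Q→A 8·18=144, R→A 7·6=42, S→B 3·24=72. Service 302; fixed 275; total 577.
{B, C}: service 382 + fixed 259 = 641
{C}: P→C 4·22=88, Q→C 9·18=162, R→C 10·6=60, S→C 8·24=192. Service 502; fixed 145; total 647.
{A, B, C, D}: P→A 2·22=44, Q→A 8·18=144, R→D 2·6=12, S→B 3·24=72. Service 272; fixed 567; total 839.
No other subset beats 577.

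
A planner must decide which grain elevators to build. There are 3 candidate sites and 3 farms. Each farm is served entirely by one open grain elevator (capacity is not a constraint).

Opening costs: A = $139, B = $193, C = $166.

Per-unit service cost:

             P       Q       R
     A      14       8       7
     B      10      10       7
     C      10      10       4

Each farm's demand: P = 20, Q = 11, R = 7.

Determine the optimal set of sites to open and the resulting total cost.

Open C only; minimum total cost 504.

For any fixed open set, each farm goes to its cheapest open site; total = fixed + service.
{C}: P→C 10·20=200, Q→C 10·11=110, R→C 4·7=28. Service 338; fixed 166; total 504.
{B}: P→B 10·20=200, Q→B 10·11=110, R→B 7·7=49. Service 359; fixed 193; total 552.
{A}: P→A 14·20=280, Q→A 8·11=88, R→A 7·7=49. Service 417; fixed 139; total 556.
{A, B, C}: service 316 + fixed 498 = 814
No other subset beats 504.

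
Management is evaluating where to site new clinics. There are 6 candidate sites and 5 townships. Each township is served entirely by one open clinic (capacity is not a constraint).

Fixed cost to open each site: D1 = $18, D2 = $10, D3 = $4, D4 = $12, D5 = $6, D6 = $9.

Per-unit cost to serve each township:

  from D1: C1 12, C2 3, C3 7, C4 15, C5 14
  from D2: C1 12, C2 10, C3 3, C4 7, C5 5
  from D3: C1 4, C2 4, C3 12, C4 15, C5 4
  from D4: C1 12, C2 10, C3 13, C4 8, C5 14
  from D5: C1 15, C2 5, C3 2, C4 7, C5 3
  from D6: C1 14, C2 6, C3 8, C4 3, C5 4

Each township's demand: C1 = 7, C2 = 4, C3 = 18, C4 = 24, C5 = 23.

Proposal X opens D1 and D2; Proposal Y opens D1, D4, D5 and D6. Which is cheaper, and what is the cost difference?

Proposal X: {D1, D2}: C1→D1 12·7=84, C2→D1 3·4=12, C3→D2 3·18=54, C4→D2 7·24=168, C5→D2 5·23=115. Service 433; fixed 28; total 461.
Proposal Y: {D1, D4, D5, D6}: C1→D1 12·7=84, C2→D1 3·4=12, C3→D5 2·18=36, C4→D6 3·24=72, C5→D5 3·23=69. Service 273; fixed 45; total 318.
Difference: |461 − 318| = 143.

Proposal Y is cheaper by 143.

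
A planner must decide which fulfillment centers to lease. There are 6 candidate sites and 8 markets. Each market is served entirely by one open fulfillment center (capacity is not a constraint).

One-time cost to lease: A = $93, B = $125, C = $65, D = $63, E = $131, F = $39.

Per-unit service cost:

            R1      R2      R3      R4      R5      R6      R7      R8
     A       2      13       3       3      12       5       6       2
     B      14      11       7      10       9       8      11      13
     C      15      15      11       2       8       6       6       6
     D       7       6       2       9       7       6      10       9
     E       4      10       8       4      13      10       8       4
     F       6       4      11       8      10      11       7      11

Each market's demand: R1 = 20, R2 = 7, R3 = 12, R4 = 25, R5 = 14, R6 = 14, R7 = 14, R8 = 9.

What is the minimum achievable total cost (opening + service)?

For any fixed open set, each market goes to its cheapest open site; total = fixed + service.
{A, D}: R1→A 2·20=40, R2→D 6·7=42, R3→D 2·12=24, R4→A 3·25=75, R5→D 7·14=98, R6→A 5·14=70, R7→A 6·14=84, R8→A 2·9=18. Service 451; fixed 156; total 607.
{A, F}: service 491 + fixed 132 = 623
{A, D, F}: R1→A 2·20=40, R2→F 4·7=28, R3→D 2·12=24, R4→A 3·25=75, R5→D 7·14=98, R6→A 5·14=70, R7→A 6·14=84, R8→A 2·9=18. Service 437; fixed 195; total 632.
{A, B, C, D, E, F}: R1→A 2·20=40, R2→F 4·7=28, R3→D 2·12=24, R4→C 2·25=50, R5→D 7·14=98, R6→A 5·14=70, R7→A 6·14=84, R8→A 2·9=18. Service 412; fixed 516; total 928.
No other subset beats 607.

Minimum total cost: 607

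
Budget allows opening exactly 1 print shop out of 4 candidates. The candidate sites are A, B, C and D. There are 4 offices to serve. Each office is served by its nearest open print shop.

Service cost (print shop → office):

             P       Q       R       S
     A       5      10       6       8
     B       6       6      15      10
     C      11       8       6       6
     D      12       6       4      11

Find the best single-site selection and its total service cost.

Choose A only; total service cost 29.

With exactly 1 open, each office uses its cheapest among the chosen.
{A}: P→A 5, Q→A 10, R→A 6, S→A 8. Service cost 29.
{C}: service cost 31
{D}: service cost 33
Among all 4 size-1 choices, {A} is lowest.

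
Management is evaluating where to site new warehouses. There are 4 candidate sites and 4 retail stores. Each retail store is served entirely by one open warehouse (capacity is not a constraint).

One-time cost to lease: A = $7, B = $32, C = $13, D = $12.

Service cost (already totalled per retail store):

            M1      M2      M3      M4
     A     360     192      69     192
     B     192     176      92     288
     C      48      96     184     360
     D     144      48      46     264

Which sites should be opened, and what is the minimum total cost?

For any fixed open set, each retail store goes to its cheapest open site; total = fixed + service.
{A, C, D}: M1→C 48, M2→D 48, M3→D 46, M4→A 192. Service 334; fixed 32; total 366.
{A, B, C, D}: service 334 + fixed 64 = 398
{A, C}: service 405 + fixed 20 = 425
{A}: M1→A 360, M2→A 192, M3→A 69, M4→A 192. Service 813; fixed 7; total 820.
No other subset beats 366.

Open A, C and D; minimum total cost 366.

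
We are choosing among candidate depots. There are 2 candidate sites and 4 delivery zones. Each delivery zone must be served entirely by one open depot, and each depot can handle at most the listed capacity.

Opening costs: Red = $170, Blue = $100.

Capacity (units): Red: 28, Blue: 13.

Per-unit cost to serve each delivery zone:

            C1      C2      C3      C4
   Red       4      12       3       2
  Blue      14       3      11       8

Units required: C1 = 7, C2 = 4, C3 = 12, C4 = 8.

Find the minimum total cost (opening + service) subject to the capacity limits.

Minimum total cost: 362

Open {Red, Blue}: C1→Red 4·7=28, C2→Blue 3·4=12, C3→Red 3·12=36, C4→Red 2·8=16.
Loads: Red carries 27/28, Blue carries 4/13. Service 92; fixed 270; total 362.
Next best feasible plan costs 410.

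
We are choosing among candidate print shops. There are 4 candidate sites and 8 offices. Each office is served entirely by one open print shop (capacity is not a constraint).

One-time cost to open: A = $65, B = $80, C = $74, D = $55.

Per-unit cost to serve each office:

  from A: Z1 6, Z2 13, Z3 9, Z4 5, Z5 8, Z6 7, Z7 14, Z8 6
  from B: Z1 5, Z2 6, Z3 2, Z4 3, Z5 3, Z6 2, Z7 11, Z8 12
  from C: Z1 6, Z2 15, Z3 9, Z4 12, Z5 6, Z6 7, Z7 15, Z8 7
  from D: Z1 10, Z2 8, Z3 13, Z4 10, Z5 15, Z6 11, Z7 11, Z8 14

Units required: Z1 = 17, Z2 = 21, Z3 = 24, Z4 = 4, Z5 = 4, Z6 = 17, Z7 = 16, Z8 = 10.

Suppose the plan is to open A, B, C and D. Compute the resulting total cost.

Total cost: 827

Each office is assigned to its cheapest site among the open ones.
{A, B, C, D}: Z1→B 5·17=85, Z2→B 6·21=126, Z3→B 2·24=48, Z4→B 3·4=12, Z5→B 3·4=12, Z6→B 2·17=34, Z7→B 11·16=176, Z8→A 6·10=60. Service 553; fixed 274; total 827.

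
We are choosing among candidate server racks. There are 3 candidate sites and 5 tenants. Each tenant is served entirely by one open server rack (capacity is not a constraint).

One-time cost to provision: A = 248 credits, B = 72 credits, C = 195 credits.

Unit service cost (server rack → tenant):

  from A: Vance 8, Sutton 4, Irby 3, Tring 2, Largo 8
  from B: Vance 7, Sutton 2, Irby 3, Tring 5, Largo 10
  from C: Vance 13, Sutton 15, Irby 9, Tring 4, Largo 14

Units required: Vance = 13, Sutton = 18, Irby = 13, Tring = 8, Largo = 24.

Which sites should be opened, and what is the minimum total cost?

Open B only; minimum total cost 518.

For any fixed open set, each tenant goes to its cheapest open site; total = fixed + service.
{B}: Vance→B 7·13=91, Sutton→B 2·18=36, Irby→B 3·13=39, Tring→B 5·8=40, Largo→B 10·24=240. Service 446; fixed 72; total 518.
{A}: service 423 + fixed 248 = 671
{A, B}: service 374 + fixed 320 = 694
{A, B, C}: Vance→B 7·13=91, Sutton→B 2·18=36, Irby→A 3·13=39, Tring→A 2·8=16, Largo→A 8·24=192. Service 374; fixed 515; total 889.
No other subset beats 518.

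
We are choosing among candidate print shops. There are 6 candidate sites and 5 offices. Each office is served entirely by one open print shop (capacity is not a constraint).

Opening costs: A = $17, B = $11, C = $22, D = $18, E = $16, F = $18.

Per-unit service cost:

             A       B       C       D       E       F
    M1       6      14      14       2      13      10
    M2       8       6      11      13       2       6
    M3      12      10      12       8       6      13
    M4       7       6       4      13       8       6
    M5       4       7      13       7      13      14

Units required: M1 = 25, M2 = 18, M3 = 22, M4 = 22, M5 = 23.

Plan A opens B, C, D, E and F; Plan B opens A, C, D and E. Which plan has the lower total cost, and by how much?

Plan B is cheaper by 81.

Plan A: {B, C, D, E, F}: M1→D 2·25=50, M2→E 2·18=36, M3→E 6·22=132, M4→C 4·22=88, M5→B 7·23=161. Service 467; fixed 85; total 552.
Plan B: {A, C, D, E}: M1→D 2·25=50, M2→E 2·18=36, M3→E 6·22=132, M4→C 4·22=88, M5→A 4·23=92. Service 398; fixed 73; total 471.
Difference: |552 − 471| = 81.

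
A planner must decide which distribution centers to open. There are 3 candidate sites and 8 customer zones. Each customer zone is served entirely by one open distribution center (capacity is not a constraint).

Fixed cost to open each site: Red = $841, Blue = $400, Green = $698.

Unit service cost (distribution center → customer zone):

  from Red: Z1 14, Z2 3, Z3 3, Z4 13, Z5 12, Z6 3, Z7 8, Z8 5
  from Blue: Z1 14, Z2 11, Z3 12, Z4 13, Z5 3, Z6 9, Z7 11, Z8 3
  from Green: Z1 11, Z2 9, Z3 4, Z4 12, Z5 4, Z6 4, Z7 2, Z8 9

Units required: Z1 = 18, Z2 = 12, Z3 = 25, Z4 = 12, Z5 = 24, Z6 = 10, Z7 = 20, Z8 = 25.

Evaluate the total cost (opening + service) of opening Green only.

Total cost: 1649

Each customer zone is assigned to its cheapest site among the open ones.
{Green}: Z1→Green 11·18=198, Z2→Green 9·12=108, Z3→Green 4·25=100, Z4→Green 12·12=144, Z5→Green 4·24=96, Z6→Green 4·10=40, Z7→Green 2·20=40, Z8→Green 9·25=225. Service 951; fixed 698; total 1649.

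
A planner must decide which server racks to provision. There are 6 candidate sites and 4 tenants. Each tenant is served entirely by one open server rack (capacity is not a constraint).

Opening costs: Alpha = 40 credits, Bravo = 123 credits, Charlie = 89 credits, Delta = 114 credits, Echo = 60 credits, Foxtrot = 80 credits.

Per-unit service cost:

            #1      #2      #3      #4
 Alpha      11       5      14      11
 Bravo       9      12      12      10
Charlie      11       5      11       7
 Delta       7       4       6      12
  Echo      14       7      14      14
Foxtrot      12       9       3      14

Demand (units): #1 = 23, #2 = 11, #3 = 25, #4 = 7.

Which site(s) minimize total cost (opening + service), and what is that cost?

For any fixed open set, each tenant goes to its cheapest open site; total = fixed + service.
{Delta}: #1→Delta 7·23=161, #2→Delta 4·11=44, #3→Delta 6·25=150, #4→Delta 12·7=84. Service 439; fixed 114; total 553.
{Delta, Foxtrot}: service 364 + fixed 194 = 558
{Alpha, Foxtrot}: #1→Alpha 11·23=253, #2→Alpha 5·11=55, #3→Foxtrot 3·25=75, #4→Alpha 11·7=77. Service 460; fixed 120; total 580.
{Alpha, Bravo, Charlie, Delta, Echo, Foxtrot}: service 329 + fixed 506 = 835
No other subset beats 553.

Open Delta only; minimum total cost 553.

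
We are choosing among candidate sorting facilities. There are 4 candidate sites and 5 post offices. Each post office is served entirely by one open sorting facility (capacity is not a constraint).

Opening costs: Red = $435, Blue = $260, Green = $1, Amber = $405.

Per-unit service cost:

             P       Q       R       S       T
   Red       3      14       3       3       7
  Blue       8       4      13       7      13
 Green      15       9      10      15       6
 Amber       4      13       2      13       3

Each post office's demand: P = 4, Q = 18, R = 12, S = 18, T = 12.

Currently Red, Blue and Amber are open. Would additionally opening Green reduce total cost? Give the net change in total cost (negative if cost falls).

Current service cost with {Red, Blue, Amber}: 198.
Adding Green: each post office re-picks its cheapest; new service cost 198, saving 0.
Extra fixed cost: 1. Net change = 1 − 0 = 1.
(Totals: 1298 → 1299.)

No — net change +1 (cost rises by 1).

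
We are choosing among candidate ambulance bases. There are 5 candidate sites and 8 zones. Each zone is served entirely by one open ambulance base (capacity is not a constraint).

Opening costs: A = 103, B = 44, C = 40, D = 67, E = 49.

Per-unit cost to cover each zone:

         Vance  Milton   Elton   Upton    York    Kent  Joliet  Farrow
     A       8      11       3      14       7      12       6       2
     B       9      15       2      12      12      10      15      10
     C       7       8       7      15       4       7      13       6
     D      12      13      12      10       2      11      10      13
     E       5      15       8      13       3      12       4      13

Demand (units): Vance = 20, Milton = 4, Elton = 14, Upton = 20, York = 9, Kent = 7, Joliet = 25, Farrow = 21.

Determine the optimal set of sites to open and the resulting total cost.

For any fixed open set, each zone goes to its cheapest open site; total = fixed + service.
{B, C, E}: Vance→E 5·20=100, Milton→C 8·4=32, Elton→B 2·14=28, Upton→B 12·20=240, York→E 3·9=27, Kent→C 7·7=49, Joliet→E 4·25=100, Farrow→C 6·21=126. Service 702; fixed 133; total 835.
{A, C, D, E}: Vance→E 5·20=100, Milton→C 8·4=32, Elton→A 3·14=42, Upton→D 10·20=200, York→D 2·9=18, Kent→C 7·7=49, Joliet→E 4·25=100, Farrow→A 2·21=42. Service 583; fixed 259; total 842.
{A, D, E}: Vance→E 5·20=100, Milton→A 11·4=44, Elton→A 3·14=42, Upton→D 10·20=200, York→D 2·9=18, Kent→D 11·7=77, Joliet→E 4·25=100, Farrow→A 2·21=42. Service 623; fixed 219; total 842.
{A, B, C, D, E}: Vance→E 5·20=100, Milton→C 8·4=32, Elton→B 2·14=28, Upton→D 10·20=200, York→D 2·9=18, Kent→C 7·7=49, Joliet→E 4·25=100, Farrow→A 2·21=42. Service 569; fixed 303; total 872.
No other subset beats 835.

Open B, C and E; minimum total cost 835.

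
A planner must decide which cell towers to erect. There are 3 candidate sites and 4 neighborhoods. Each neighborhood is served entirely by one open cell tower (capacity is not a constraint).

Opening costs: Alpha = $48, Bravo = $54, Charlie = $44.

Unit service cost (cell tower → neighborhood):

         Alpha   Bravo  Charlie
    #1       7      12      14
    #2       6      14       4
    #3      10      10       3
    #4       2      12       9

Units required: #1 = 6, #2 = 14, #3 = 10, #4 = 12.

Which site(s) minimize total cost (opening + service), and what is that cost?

For any fixed open set, each neighborhood goes to its cheapest open site; total = fixed + service.
{Alpha, Charlie}: #1→Alpha 7·6=42, #2→Charlie 4·14=56, #3→Charlie 3·10=30, #4→Alpha 2·12=24. Service 152; fixed 92; total 244.
{Alpha}: #1→Alpha 7·6=42, #2→Alpha 6·14=84, #3→Alpha 10·10=100, #4→Alpha 2·12=24. Service 250; fixed 48; total 298.
{Alpha, Bravo, Charlie}: service 152 + fixed 146 = 298
{Charlie}: service 278 + fixed 44 = 322
No other subset beats 244.

Open Alpha and Charlie; minimum total cost 244.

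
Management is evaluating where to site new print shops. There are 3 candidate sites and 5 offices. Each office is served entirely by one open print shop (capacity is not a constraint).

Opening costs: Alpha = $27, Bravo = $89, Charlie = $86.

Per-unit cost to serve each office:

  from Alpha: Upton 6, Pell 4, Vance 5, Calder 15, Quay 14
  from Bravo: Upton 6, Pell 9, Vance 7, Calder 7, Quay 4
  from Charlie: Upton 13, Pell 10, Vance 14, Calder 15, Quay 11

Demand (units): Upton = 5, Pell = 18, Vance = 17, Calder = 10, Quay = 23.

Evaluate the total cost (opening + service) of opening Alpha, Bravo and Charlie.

Each office is assigned to its cheapest site among the open ones.
{Alpha, Bravo, Charlie}: Upton→Alpha 6·5=30, Pell→Alpha 4·18=72, Vance→Alpha 5·17=85, Calder→Bravo 7·10=70, Quay→Bravo 4·23=92. Service 349; fixed 202; total 551.

Total cost: 551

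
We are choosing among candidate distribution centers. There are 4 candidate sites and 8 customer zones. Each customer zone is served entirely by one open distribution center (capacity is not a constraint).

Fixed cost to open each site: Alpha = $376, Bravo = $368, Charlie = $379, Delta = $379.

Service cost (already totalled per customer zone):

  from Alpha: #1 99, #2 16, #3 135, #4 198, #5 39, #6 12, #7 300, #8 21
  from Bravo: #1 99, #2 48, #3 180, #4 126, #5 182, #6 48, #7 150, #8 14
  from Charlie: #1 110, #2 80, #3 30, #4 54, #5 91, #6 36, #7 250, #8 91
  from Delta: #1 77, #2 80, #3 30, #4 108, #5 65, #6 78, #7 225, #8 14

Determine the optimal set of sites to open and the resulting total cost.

For any fixed open set, each customer zone goes to its cheapest open site; total = fixed + service.
{Delta}: #1→Delta 77, #2→Delta 80, #3→Delta 30, #4→Delta 108, #5→Delta 65, #6→Delta 78, #7→Delta 225, #8→Delta 14. Service 677; fixed 379; total 1056.
{Charlie}: service 742 + fixed 379 = 1121
{Alpha}: service 820 + fixed 376 = 1196
{Alpha, Bravo, Charlie, Delta}: service 392 + fixed 1502 = 1894
(All 15 nonempty subsets were checked; Delta only is lowest.)

Open Delta only; minimum total cost 1056.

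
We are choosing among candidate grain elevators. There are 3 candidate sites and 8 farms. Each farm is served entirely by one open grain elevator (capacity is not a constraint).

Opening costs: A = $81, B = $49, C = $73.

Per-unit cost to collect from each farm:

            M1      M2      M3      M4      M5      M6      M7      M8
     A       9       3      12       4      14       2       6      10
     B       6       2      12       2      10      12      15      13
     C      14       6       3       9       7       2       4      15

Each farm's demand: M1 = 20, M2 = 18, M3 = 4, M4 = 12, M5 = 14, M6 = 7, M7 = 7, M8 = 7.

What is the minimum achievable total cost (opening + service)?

For any fixed open set, each farm goes to its cheapest open site; total = fixed + service.
{B, C}: M1→B 6·20=120, M2→B 2·18=36, M3→C 3·4=12, M4→B 2·12=24, M5→C 7·14=98, M6→C 2·7=14, M7→C 4·7=28, M8→B 13·7=91. Service 423; fixed 122; total 545.
{A, B, C}: service 402 + fixed 203 = 605
{A, B}: service 494 + fixed 130 = 624
{B}: M1→B 6·20=120, M2→B 2·18=36, M3→B 12·4=48, M4→B 2·12=24, M5→B 10·14=140, M6→B 12·7=84, M7→B 15·7=105, M8→B 13·7=91. Service 648; fixed 49; total 697.
No other subset beats 545.

Minimum total cost: 545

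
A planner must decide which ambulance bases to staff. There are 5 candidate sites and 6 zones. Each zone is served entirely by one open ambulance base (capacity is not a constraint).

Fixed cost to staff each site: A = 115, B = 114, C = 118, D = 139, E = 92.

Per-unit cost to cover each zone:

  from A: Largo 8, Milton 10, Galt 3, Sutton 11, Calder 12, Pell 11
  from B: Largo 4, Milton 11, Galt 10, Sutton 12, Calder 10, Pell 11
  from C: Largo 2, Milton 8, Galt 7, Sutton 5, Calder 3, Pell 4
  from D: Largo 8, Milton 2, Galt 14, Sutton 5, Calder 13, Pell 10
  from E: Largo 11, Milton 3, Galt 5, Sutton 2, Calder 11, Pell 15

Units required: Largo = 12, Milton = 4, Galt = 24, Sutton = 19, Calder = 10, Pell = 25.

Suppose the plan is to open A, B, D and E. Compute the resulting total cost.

Total cost: 976

Each zone is assigned to its cheapest site among the open ones.
{A, B, D, E}: Largo→B 4·12=48, Milton→D 2·4=8, Galt→A 3·24=72, Sutton→E 2·19=38, Calder→B 10·10=100, Pell→D 10·25=250. Service 516; fixed 460; total 976.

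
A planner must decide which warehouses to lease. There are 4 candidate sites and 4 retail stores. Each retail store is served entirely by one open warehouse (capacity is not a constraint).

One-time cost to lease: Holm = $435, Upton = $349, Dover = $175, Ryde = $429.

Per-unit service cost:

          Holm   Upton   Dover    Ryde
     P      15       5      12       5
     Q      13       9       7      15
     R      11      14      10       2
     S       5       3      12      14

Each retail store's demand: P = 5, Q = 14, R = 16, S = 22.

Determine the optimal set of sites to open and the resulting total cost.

For any fixed open set, each retail store goes to its cheapest open site; total = fixed + service.
{Dover}: P→Dover 12·5=60, Q→Dover 7·14=98, R→Dover 10·16=160, S→Dover 12·22=264. Service 582; fixed 175; total 757.
{Upton}: service 441 + fixed 349 = 790
{Upton, Dover}: P→Upton 5·5=25, Q→Dover 7·14=98, R→Dover 10·16=160, S→Upton 3·22=66. Service 349; fixed 524; total 873.
{Holm, Upton, Dover, Ryde}: service 221 + fixed 1388 = 1609
No other subset beats 757.

Open Dover only; minimum total cost 757.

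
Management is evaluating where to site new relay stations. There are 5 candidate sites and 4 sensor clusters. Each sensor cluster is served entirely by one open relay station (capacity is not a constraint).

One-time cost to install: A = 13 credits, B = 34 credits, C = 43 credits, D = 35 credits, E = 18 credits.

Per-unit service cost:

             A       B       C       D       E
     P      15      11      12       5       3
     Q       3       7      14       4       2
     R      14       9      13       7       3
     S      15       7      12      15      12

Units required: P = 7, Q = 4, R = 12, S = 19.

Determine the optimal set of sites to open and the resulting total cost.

Open B and E; minimum total cost 250.

For any fixed open set, each sensor cluster goes to its cheapest open site; total = fixed + service.
{B, E}: P→E 3·7=21, Q→E 2·4=8, R→E 3·12=36, S→B 7·19=133. Service 198; fixed 52; total 250.
{A, B, E}: service 198 + fixed 65 = 263
{B, D, E}: service 198 + fixed 87 = 285
{A, B, C, D, E}: service 198 + fixed 143 = 341
No other subset beats 250.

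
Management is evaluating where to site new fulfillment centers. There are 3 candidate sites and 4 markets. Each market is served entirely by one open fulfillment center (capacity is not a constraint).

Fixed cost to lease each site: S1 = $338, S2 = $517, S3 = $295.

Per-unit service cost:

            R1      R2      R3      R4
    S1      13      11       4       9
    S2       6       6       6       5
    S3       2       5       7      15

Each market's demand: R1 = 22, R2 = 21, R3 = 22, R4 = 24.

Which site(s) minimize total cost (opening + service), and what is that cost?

Open S3 only; minimum total cost 958.

For any fixed open set, each market goes to its cheapest open site; total = fixed + service.
{S3}: R1→S3 2·22=44, R2→S3 5·21=105, R3→S3 7·22=154, R4→S3 15·24=360. Service 663; fixed 295; total 958.
{S2}: service 510 + fixed 517 = 1027
{S1, S3}: service 453 + fixed 633 = 1086
{S1, S2, S3}: R1→S3 2·22=44, R2→S3 5·21=105, R3→S1 4·22=88, R4→S2 5·24=120. Service 357; fixed 1150; total 1507.
No other subset beats 958.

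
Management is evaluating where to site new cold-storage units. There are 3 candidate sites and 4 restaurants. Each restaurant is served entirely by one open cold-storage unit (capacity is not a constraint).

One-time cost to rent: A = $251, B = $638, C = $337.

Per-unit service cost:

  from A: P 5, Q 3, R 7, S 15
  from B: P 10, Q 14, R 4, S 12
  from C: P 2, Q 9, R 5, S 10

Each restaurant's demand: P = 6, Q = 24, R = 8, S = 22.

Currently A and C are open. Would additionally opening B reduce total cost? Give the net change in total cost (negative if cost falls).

No — net change +630 (cost rises by 630).

Current service cost with {A, C}: 344.
Adding B: each restaurant re-picks its cheapest; new service cost 336, saving 8.
Extra fixed cost: 638. Net change = 638 − 8 = 630.
(Totals: 932 → 1562.)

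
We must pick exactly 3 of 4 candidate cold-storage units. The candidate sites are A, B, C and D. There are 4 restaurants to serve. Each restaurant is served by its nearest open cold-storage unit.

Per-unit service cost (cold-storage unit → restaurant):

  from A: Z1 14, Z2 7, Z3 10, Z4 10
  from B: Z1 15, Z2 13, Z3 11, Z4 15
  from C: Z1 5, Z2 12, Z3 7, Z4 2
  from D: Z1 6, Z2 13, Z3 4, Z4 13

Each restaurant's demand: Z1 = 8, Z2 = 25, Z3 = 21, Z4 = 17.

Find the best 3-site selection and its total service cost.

Choose A, C and D; total service cost 333.

With exactly 3 open, each restaurant uses its cheapest among the chosen.
{A, C, D}: Z1→C 5·8=40, Z2→A 7·25=175, Z3→D 4·21=84, Z4→C 2·17=34. Service cost 333.
{A, B, C}: service cost 396
{B, C, D}: service cost 458
Among all 4 size-3 choices, {A, C, D} is lowest.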